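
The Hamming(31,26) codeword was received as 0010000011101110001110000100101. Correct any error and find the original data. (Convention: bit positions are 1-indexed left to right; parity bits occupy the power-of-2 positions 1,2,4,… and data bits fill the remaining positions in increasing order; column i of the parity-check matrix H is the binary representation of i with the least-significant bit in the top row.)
Syndrome s = H · r^T (mod 2), r = 0010000011101110001110000100101:
  s[0] = (1010101010101010101010101010101)·(0010000011101110001110000100101) mod 2 = 0+0+1+0+0+0+0+0+1+0+1+0+1+0+1+0+0+0+1+0+1+0+0+0+0+0+0+0+1+0+1 mod 2 = 1
  s[1] = (0110011001100110011001100110011)·(0010000011101110001110000100101) mod 2 = 0+0+1+0+0+0+0+0+0+1+1+0+0+1+1+0+0+0+1+0+0+0+0+0+0+1+0+0+0+0+1 mod 2 = 0
  s[2] = (0001111000011110000111100001111)·(0010000011101110001110000100101) mod 2 = 0+0+0+0+0+0+0+0+0+0+0+0+1+1+1+0+0+0+0+1+1+0+0+0+0+0+0+0+1+0+1 mod 2 = 1
  s[3] = (0000000111111110000000011111111)·(0010000011101110001110000100101) mod 2 = 0+0+0+0+0+0+0+0+1+1+1+0+1+1+1+0+0+0+0+0+0+0+0+0+0+1+0+0+1+0+1 mod 2 = 1
  s[4] = (0000000000000001111111111111111)·(0010000011101110001110000100101) mod 2 = 0+0+0+0+0+0+0+0+0+0+0+0+0+0+0+0+0+0+1+1+1+0+0+0+0+1+0+0+1+0+1 mod 2 = 0
Syndrome = 10110
Column 13 of H equals this syndrome → error at bit 13 (1-indexed).
Flip bit 13: 0010000011101110001110000100101 → 0010000011100110001110000100101
Extract data bits at positions {3,5,6,7,9,10,11,12,13,14,15,17,18,19,20,21,22,23,24,25,26,27,28,29,30,31}: 10001110011001110000100101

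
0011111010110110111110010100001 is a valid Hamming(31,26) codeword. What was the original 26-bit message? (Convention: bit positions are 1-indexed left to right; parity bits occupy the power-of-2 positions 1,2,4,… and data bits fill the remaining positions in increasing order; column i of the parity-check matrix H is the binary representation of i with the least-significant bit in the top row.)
Parity bits occupy power-of-2 positions; data bits are at positions {3,5,6,7,9,10,11,12,13,14,15,17,18,19,20,21,22,23,24,25,26,27,28,29,30,31} (1-indexed).
Extract: c[3]=1 c[5]=1 c[6]=1 c[7]=1 c[9]=1 c[10]=0 c[11]=1 c[12]=1 c[13]=0 c[14]=1 c[15]=1 c[17]=1 c[18]=1 c[19]=1 c[20]=1 c[21]=1 c[22]=0 c[23]=0 c[24]=1 c[25]=0 c[26]=1 c[27]=0 c[28]=0 c[29]=0 c[30]=0 c[31]=1
Data = 11111011011111110010100001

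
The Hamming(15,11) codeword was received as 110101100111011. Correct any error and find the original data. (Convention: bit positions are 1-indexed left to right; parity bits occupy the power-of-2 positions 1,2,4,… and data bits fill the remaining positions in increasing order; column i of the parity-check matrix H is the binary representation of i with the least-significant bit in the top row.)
Syndrome s = H · r^T (mod 2), r = 110101100111011:
  s[0] = (101010101010101)·(110101100111011) mod 2 = 1+0+0+0+0+0+1+0+0+0+1+0+0+0+1 mod 2 = 0
  s[1] = (011001100110011)·(110101100111011) mod 2 = 0+1+0+0+0+1+1+0+0+1+1+0+0+1+1 mod 2 = 1
  s[2] = (000111100001111)·(110101100111011) mod 2 = 0+0+0+1+0+1+1+0+0+0+0+1+0+1+1 mod 2 = 0
  s[3] = (000000011111111)·(110101100111011) mod 2 = 0+0+0+0+0+0+0+0+0+1+1+1+0+1+1 mod 2 = 1
Syndrome = 0101
Column 10 of H equals this syndrome → error at bit 10 (1-indexed).
Flip bit 10: 110101100111011 → 110101100011011
Extract data bits at positions {3,5,6,7,9,10,11,12,13,14,15}: 00110011011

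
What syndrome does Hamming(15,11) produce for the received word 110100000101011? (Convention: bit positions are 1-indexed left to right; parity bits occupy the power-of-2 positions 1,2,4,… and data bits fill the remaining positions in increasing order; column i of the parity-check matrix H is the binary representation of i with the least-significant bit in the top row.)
Syndrome s = H · r^T (mod 2), r = 110100000101011:
  s[0] = (101010101010101)·(110100000101011) mod 2 = 1+0+0+0+0+0+0+0+0+0+0+0+0+0+1 mod 2 = 0
  s[1] = (011001100110011)·(110100000101011) mod 2 = 0+1+0+0+0+0+0+0+0+1+0+0+0+1+1 mod 2 = 0
  s[2] = (000111100001111)·(110100000101011) mod 2 = 0+0+0+1+0+0+0+0+0+0+0+1+0+1+1 mod 2 = 0
  s[3] = (000000011111111)·(110100000101011) mod 2 = 0+0+0+0+0+0+0+0+0+1+0+1+0+1+1 mod 2 = 0
Syndrome = 0000
s = 0: no error detected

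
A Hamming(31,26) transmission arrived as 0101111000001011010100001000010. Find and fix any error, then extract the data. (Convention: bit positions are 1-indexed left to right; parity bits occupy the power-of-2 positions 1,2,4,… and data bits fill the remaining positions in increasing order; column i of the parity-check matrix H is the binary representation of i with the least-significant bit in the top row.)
Syndrome s = H · r^T (mod 2), r = 0101111000001011010100001000010:
  s[0] = (1010101010101010101010101010101)·(0101111000001011010100001000010) mod 2 = 0+0+0+0+1+0+1+0+0+0+0+0+1+0+1+0+0+0+0+0+0+0+0+0+1+0+0+0+0+0+0 mod 2 = 1
  s[1] = (0110011001100110011001100110011)·(0101111000001011010100001000010) mod 2 = 0+1+0+0+0+1+1+0+0+0+0+0+0+0+1+0+0+1+0+0+0+0+0+0+0+0+0+0+0+1+0 mod 2 = 0
  s[2] = (0001111000011110000111100001111)·(0101111000001011010100001000010) mod 2 = 0+0+0+1+1+1+1+0+0+0+0+0+1+0+1+0+0+0+0+1+0+0+0+0+0+0+0+0+0+1+0 mod 2 = 0
  s[3] = (0000000111111110000000011111111)·(0101111000001011010100001000010) mod 2 = 0+0+0+0+0+0+0+0+0+0+0+0+1+0+1+0+0+0+0+0+0+0+0+0+1+0+0+0+0+1+0 mod 2 = 0
  s[4] = (0000000000000001111111111111111)·(0101111000001011010100001000010) mod 2 = 0+0+0+0+0+0+0+0+0+0+0+0+0+0+0+1+0+1+0+1+0+0+0+0+1+0+0+0+0+1+0 mod 2 = 1
Syndrome = 10001
Column 17 of H equals this syndrome → error at bit 17 (1-indexed).
Flip bit 17: 0101111000001011010100001000010 → 0101111000001011110100001000010
Extract data bits at positions {3,5,6,7,9,10,11,12,13,14,15,17,18,19,20,21,22,23,24,25,26,27,28,29,30,31}: 01110000101110100001000010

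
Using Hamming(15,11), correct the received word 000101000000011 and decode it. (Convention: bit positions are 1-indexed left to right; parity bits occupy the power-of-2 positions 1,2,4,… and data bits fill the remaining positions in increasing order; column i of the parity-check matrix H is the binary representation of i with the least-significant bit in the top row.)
Syndrome s = H · r^T (mod 2), r = 000101000000011:
  s[0] = (101010101010101)·(000101000000011) mod 2 = 0+0+0+0+0+0+0+0+0+0+0+0+0+0+1 mod 2 = 1
  s[1] = (011001100110011)·(000101000000011) mod 2 = 0+0+0+0+0+1+0+0+0+0+0+0+0+1+1 mod 2 = 1
  s[2] = (000111100001111)·(000101000000011) mod 2 = 0+0+0+1+0+1+0+0+0+0+0+0+0+1+1 mod 2 = 0
  s[3] = (000000011111111)·(000101000000011) mod 2 = 0+0+0+0+0+0+0+0+0+0+0+0+0+1+1 mod 2 = 0
Syndrome = 1100
Column 3 of H equals this syndrome → error at bit 3 (1-indexed).
Flip bit 3: 000101000000011 → 001101000000011
Extract data bits at positions {3,5,6,7,9,10,11,12,13,14,15}: 10100000011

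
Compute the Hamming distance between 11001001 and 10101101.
XOR = 01100100, count of 1s = 3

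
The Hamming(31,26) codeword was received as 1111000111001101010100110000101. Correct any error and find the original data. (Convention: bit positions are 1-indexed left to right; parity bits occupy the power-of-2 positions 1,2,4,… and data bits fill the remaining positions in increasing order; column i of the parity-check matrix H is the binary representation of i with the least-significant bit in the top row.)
Syndrome s = H · r^T (mod 2), r = 1111000111001101010100110000101:
  s[0] = (1010101010101010101010101010101)·(1111000111001101010100110000101) mod 2 = 1+0+1+0+0+0+0+0+1+0+0+0+1+0+0+0+0+0+0+0+0+0+1+0+0+0+0+0+1+0+1 mod 2 = 1
  s[1] = (0110011001100110011001100110011)·(1111000111001101010100110000101) mod 2 = 0+1+1+0+0+0+0+0+0+1+0+0+0+1+0+0+0+1+0+0+0+0+1+0+0+0+0+0+0+0+1 mod 2 = 1
  s[2] = (0001111000011110000111100001111)·(1111000111001101010100110000101) mod 2 = 0+0+0+1+0+0+0+0+0+0+0+0+1+1+0+0+0+0+0+1+0+0+1+0+0+0+0+0+1+0+1 mod 2 = 1
  s[3] = (0000000111111110000000011111111)·(1111000111001101010100110000101) mod 2 = 0+0+0+0+0+0+0+1+1+1+0+0+1+1+0+0+0+0+0+0+0+0+0+1+0+0+0+0+1+0+1 mod 2 = 0
  s[4] = (0000000000000001111111111111111)·(1111000111001101010100110000101) mod 2 = 0+0+0+0+0+0+0+0+0+0+0+0+0+0+0+1+0+1+0+1+0+0+1+1+0+0+0+0+1+0+1 mod 2 = 1
Syndrome = 11101
Column 23 of H equals this syndrome → error at bit 23 (1-indexed).
Flip bit 23: 1111000111001101010100110000101 → 1111000111001101010100010000101
Extract data bits at positions {3,5,6,7,9,10,11,12,13,14,15,17,18,19,20,21,22,23,24,25,26,27,28,29,30,31}: 10001100110010100010000101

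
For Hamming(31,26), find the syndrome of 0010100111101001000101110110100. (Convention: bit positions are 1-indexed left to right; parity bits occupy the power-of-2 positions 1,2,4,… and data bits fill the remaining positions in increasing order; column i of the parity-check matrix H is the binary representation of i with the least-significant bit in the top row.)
Syndrome s = H · r^T (mod 2), r = 0010100111101001000101110110100:
  s[0] = (1010101010101010101010101010101)·(0010100111101001000101110110100) mod 2 = 0+0+1+0+1+0+0+0+1+0+1+0+1+0+0+0+0+0+0+0+0+0+1+0+0+0+1+0+1+0+0 mod 2 = 0
  s[1] = (0110011001100110011001100110011)·(0010100111101001000101110110100) mod 2 = 0+0+1+0+0+0+0+0+0+1+1+0+0+0+0+0+0+0+0+0+0+1+1+0+0+1+1+0+0+0+0 mod 2 = 1
  s[2] = (0001111000011110000111100001111)·(0010100111101001000101110110100) mod 2 = 0+0+0+0+1+0+0+0+0+0+0+0+1+0+0+0+0+0+0+1+0+1+1+0+0+0+0+0+1+0+0 mod 2 = 0
  s[3] = (0000000111111110000000011111111)·(0010100111101001000101110110100) mod 2 = 0+0+0+0+0+0+0+1+1+1+1+0+1+0+0+0+0+0+0+0+0+0+0+1+0+1+1+0+1+0+0 mod 2 = 1
  s[4] = (0000000000000001111111111111111)·(0010100111101001000101110110100) mod 2 = 0+0+0+0+0+0+0+0+0+0+0+0+0+0+0+1+0+0+0+1+0+1+1+1+0+1+1+0+1+0+0 mod 2 = 0
Syndrome = 01010
Non-zero syndrome: error at position 10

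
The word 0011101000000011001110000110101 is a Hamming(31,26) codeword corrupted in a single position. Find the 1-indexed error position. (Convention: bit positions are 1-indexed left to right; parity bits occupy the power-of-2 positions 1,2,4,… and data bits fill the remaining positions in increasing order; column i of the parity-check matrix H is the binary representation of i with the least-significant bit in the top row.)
Syndrome s = H · r^T (mod 2), r = 0011101000000011001110000110101:
  s[0] = (1010101010101010101010101010101)·(0011101000000011001110000110101) mod 2 = 0+0+1+0+1+0+1+0+0+0+0+0+0+0+1+0+0+0+1+0+1+0+0+0+0+0+1+0+1+0+1 mod 2 = 1
  s[1] = (0110011001100110011001100110011)·(0011101000000011001110000110101) mod 2 = 0+0+1+0+0+0+1+0+0+0+0+0+0+0+1+0+0+0+1+0+0+0+0+0+0+1+1+0+0+0+1 mod 2 = 1
  s[2] = (0001111000011110000111100001111)·(0011101000000011001110000110101) mod 2 = 0+0+0+1+1+0+1+0+0+0+0+0+0+0+1+0+0+0+0+1+1+0+0+0+0+0+0+0+1+0+1 mod 2 = 0
  s[3] = (0000000111111110000000011111111)·(0011101000000011001110000110101) mod 2 = 0+0+0+0+0+0+0+0+0+0+0+0+0+0+1+0+0+0+0+0+0+0+0+0+0+1+1+0+1+0+1 mod 2 = 1
  s[4] = (0000000000000001111111111111111)·(0011101000000011001110000110101) mod 2 = 0+0+0+0+0+0+0+0+0+0+0+0+0+0+0+1+0+0+1+1+1+0+0+0+0+1+1+0+1+0+1 mod 2 = 0
Syndrome = 11010
Column i of H is the binary representation of i, so the syndrome is the binary index of the flipped bit.
Read s = 11010 with s[0] as LSB: 1·2^0 + 1·2^1 + 0·2^2 + 1·2^3 + 0·2^4 = 11.
Error is at bit position 11.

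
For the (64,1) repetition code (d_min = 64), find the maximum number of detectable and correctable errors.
Detection only: up to d_min − 1 = 63 errors.
Correction: up to ⌊(d_min − 1)/2⌋ = ⌊63/2⌋ = 31 errors.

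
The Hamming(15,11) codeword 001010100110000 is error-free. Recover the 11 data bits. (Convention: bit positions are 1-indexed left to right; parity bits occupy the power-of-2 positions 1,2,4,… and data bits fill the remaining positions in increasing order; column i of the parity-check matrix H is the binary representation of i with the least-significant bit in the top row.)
Parity bits occupy power-of-2 positions; data bits are at positions {3,5,6,7,9,10,11,12,13,14,15} (1-indexed).
Extract: c[3]=1 c[5]=1 c[6]=0 c[7]=1 c[9]=0 c[10]=1 c[11]=1 c[12]=0 c[13]=0 c[14]=0 c[15]=0
Data = 11010110000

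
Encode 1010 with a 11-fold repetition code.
Repeat each bit 11× and concatenate:
1→11111111111  0→00000000000  1→11111111111  0→00000000000
Codeword = 11111111111000000000001111111111100000000000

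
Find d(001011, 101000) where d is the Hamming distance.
XOR = 100011, count of 1s = 3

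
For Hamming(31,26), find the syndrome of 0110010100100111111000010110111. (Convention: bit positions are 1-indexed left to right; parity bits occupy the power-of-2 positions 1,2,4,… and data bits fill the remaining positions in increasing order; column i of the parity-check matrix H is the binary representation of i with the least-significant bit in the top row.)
Syndrome s = H · r^T (mod 2), r = 0110010100100111111000010110111:
  s[0] = (1010101010101010101010101010101)·(0110010100100111111000010110111) mod 2 = 0+0+1+0+0+0+0+0+0+0+1+0+0+0+1+0+1+0+1+0+0+0+0+0+0+0+1+0+1+0+1 mod 2 = 0
  s[1] = (0110011001100110011001100110011)·(0110010100100111111000010110111) mod 2 = 0+1+1+0+0+1+0+0+0+0+1+0+0+1+1+0+0+1+1+0+0+0+0+0+0+1+1+0+0+1+1 mod 2 = 0
  s[2] = (0001111000011110000111100001111)·(0110010100100111111000010110111) mod 2 = 0+0+0+0+0+1+0+0+0+0+0+0+0+1+1+0+0+0+0+0+0+0+0+0+0+0+0+0+1+1+1 mod 2 = 0
  s[3] = (0000000111111110000000011111111)·(0110010100100111111000010110111) mod 2 = 0+0+0+0+0+0+0+1+0+0+1+0+0+1+1+0+0+0+0+0+0+0+0+1+0+1+1+0+1+1+1 mod 2 = 0
  s[4] = (0000000000000001111111111111111)·(0110010100100111111000010110111) mod 2 = 0+0+0+0+0+0+0+0+0+0+0+0+0+0+0+1+1+1+1+0+0+0+0+1+0+1+1+0+1+1+1 mod 2 = 0
Syndrome = 00000
s = 0: no error detected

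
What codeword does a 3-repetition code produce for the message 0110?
Repeat each bit 3× and concatenate:
0→000  1→111  1→111  0→000
Codeword = 000111111000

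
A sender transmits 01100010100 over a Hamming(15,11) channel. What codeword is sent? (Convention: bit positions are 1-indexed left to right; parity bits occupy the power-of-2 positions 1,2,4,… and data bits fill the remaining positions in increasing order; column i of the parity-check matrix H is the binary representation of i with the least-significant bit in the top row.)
Codeword c = d · G (mod 2), d = 01100010100:
  c[0] = d·G[:,0] = (01100010100)·(11011010101) mod 2 = 0+1+0+0+0+0+1+0+1+0+0 mod 2 = 1
  c[1] = d·G[:,1] = (01100010100)·(10110110011) mod 2 = 0+0+1+0+0+0+1+0+0+0+0 mod 2 = 0
  c[2] = d·G[:,2] = (01100010100)·(10000000000) mod 2 = 0+0+0+0+0+0+0+0+0+0+0 mod 2 = 0
  c[3] = d·G[:,3] = (01100010100)·(01110001111) mod 2 = 0+1+1+0+0+0+0+0+1+0+0 mod 2 = 1
  c[4] = d·G[:,4] = (01100010100)·(01000000000) mod 2 = 0+1+0+0+0+0+0+0+0+0+0 mod 2 = 1
  c[5] = d·G[:,5] = (01100010100)·(00100000000) mod 2 = 0+0+1+0+0+0+0+0+0+0+0 mod 2 = 1
  c[6] = d·G[:,6] = (01100010100)·(00010000000) mod 2 = 0+0+0+0+0+0+0+0+0+0+0 mod 2 = 0
  c[7] = d·G[:,7] = (01100010100)·(00001111111) mod 2 = 0+0+0+0+0+0+1+0+1+0+0 mod 2 = 0
  c[8] = d·G[:,8] = (01100010100)·(00001000000) mod 2 = 0+0+0+0+0+0+0+0+0+0+0 mod 2 = 0
  c[9] = d·G[:,9] = (01100010100)·(00000100000) mod 2 = 0+0+0+0+0+0+0+0+0+0+0 mod 2 = 0
  c[10] = d·G[:,10] = (01100010100)·(00000010000) mod 2 = 0+0+0+0+0+0+1+0+0+0+0 mod 2 = 1
  c[11] = d·G[:,11] = (01100010100)·(00000001000) mod 2 = 0+0+0+0+0+0+0+0+0+0+0 mod 2 = 0
  c[12] = d·G[:,12] = (01100010100)·(00000000100) mod 2 = 0+0+0+0+0+0+0+0+1+0+0 mod 2 = 1
  c[13] = d·G[:,13] = (01100010100)·(00000000010) mod 2 = 0+0+0+0+0+0+0+0+0+0+0 mod 2 = 0
  c[14] = d·G[:,14] = (01100010100)·(00000000001) mod 2 = 0+0+0+0+0+0+0+0+0+0+0 mod 2 = 0
Codeword = 100111000010100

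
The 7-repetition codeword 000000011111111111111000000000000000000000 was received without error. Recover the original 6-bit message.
Split into 7-bit blocks: 0000000 1111111 1111111 0000000 0000000 0000000
Data = 011000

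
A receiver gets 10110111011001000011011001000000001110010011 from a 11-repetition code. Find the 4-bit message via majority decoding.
Split into 11-bit blocks and majority-vote each:
  block 1 = 10110111011: 8 ones, 3 zeros → 1
  block 2 = 00100001101: 4 ones, 7 zeros → 0
  block 3 = 10010000000: 2 ones, 9 zeros → 0
  block 4 = 01110010011: 6 ones, 5 zeros → 1
Decoded = 1001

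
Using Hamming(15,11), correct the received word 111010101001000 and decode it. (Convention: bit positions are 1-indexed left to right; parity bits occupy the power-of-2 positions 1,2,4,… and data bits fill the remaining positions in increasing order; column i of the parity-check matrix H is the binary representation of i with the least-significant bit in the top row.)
Syndrome s = H · r^T (mod 2), r = 111010101001000:
  s[0] = (101010101010101)·(111010101001000) mod 2 = 1+0+1+0+1+0+1+0+1+0+0+0+0+0+0 mod 2 = 1
  s[1] = (011001100110011)·(111010101001000) mod 2 = 0+1+1+0+0+0+1+0+0+0+0+0+0+0+0 mod 2 = 1
  s[2] = (000111100001111)·(111010101001000) mod 2 = 0+0+0+0+1+0+1+0+0+0+0+1+0+0+0 mod 2 = 1
  s[3] = (000000011111111)·(111010101001000) mod 2 = 0+0+0+0+0+0+0+0+1+0+0+1+0+0+0 mod 2 = 0
Syndrome = 1110
Column 7 of H equals this syndrome → error at bit 7 (1-indexed).
Flip bit 7: 111010101001000 → 111010001001000
Extract data bits at positions {3,5,6,7,9,10,11,12,13,14,15}: 11001001000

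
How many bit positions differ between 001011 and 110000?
XOR = 111011, count of 1s = 5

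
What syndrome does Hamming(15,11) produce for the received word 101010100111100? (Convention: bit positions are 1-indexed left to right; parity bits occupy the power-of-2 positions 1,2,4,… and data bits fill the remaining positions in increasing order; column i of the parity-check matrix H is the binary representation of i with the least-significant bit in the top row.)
Syndrome s = H · r^T (mod 2), r = 101010100111100:
  s[0] = (101010101010101)·(101010100111100) mod 2 = 1+0+1+0+1+0+1+0+0+0+1+0+1+0+0 mod 2 = 0
  s[1] = (011001100110011)·(101010100111100) mod 2 = 0+0+1+0+0+0+1+0+0+1+1+0+0+0+0 mod 2 = 0
  s[2] = (000111100001111)·(101010100111100) mod 2 = 0+0+0+0+1+0+1+0+0+0+0+1+1+0+0 mod 2 = 0
  s[3] = (000000011111111)·(101010100111100) mod 2 = 0+0+0+0+0+0+0+0+0+1+1+1+1+0+0 mod 2 = 0
Syndrome = 0000
s = 0: no error detected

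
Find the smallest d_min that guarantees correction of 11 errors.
Correcting t errors requires d_min ≥ 2t + 1 = 2·11 + 1 = 23.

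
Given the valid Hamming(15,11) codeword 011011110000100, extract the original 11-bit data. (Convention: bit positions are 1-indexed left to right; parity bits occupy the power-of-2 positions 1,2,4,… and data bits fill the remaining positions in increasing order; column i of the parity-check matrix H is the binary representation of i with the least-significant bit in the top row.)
Parity bits occupy power-of-2 positions; data bits are at positions {3,5,6,7,9,10,11,12,13,14,15} (1-indexed).
Extract: c[3]=1 c[5]=1 c[6]=1 c[7]=1 c[9]=0 c[10]=0 c[11]=0 c[12]=0 c[13]=1 c[14]=0 c[15]=0
Data = 11110000100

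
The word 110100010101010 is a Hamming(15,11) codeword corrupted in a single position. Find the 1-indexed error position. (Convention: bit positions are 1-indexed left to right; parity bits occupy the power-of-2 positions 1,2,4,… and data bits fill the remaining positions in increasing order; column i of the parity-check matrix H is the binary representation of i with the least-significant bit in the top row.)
Syndrome s = H · r^T (mod 2), r = 110100010101010:
  s[0] = (101010101010101)·(110100010101010) mod 2 = 1+0+0+0+0+0+0+0+0+0+0+0+0+0+0 mod 2 = 1
  s[1] = (011001100110011)·(110100010101010) mod 2 = 0+1+0+0+0+0+0+0+0+1+0+0+0+1+0 mod 2 = 1
  s[2] = (000111100001111)·(110100010101010) mod 2 = 0+0+0+1+0+0+0+0+0+0+0+1+0+1+0 mod 2 = 1
  s[3] = (000000011111111)·(110100010101010) mod 2 = 0+0+0+0+0+0+0+1+0+1+0+1+0+1+0 mod 2 = 0
Syndrome = 1110
Column i of H is the binary representation of i, so the syndrome is the binary index of the flipped bit.
Read s = 1110 with s[0] as LSB: 1·2^0 + 1·2^1 + 1·2^2 + 0·2^3 = 7.
Error is at bit position 7.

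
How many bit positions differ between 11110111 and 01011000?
XOR = 10101111, count of 1s = 6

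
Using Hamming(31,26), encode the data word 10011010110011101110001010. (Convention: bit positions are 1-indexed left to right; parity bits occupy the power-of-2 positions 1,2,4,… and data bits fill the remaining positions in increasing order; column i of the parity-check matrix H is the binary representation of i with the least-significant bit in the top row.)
Codeword c = d · G (mod 2), d = 10011010110011101110001010:
  c[0] = d·G[:,0] = (10011010110011101110001010)·(11011010101101010101010101) mod 2 = 1+0+0+1+1+0+1+0+1+0+0+0+0+1+0+0+0+1+0+0+0+0+0+0+0+0 mod 2 = 1
  c[1] = d·G[:,1] = (10011010110011101110001010)·(10110110011011001100110011) mod 2 = 1+0+0+1+0+0+1+0+0+1+0+0+1+1+0+0+1+1+0+0+0+0+0+0+1+0 mod 2 = 1
  c[2] = d·G[:,2] = (10011010110011101110001010)·(10000000000000000000000000) mod 2 = 1+0+0+0+0+0+0+0+0+0+0+0+0+0+0+0+0+0+0+0+0+0+0+0+0+0 mod 2 = 1
  c[3] = d·G[:,3] = (10011010110011101110001010)·(01110001111000111100001111) mod 2 = 0+0+0+1+0+0+0+0+1+1+0+0+0+0+1+0+1+1+0+0+0+0+1+0+1+0 mod 2 = 0
  c[4] = d·G[:,4] = (10011010110011101110001010)·(01000000000000000000000000) mod 2 = 0+0+0+0+0+0+0+0+0+0+0+0+0+0+0+0+0+0+0+0+0+0+0+0+0+0 mod 2 = 0
  c[5] = d·G[:,5] = (10011010110011101110001010)·(00100000000000000000000000) mod 2 = 0+0+0+0+0+0+0+0+0+0+0+0+0+0+0+0+0+0+0+0+0+0+0+0+0+0 mod 2 = 0
  c[6] = d·G[:,6] = (10011010110011101110001010)·(00010000000000000000000000) mod 2 = 0+0+0+1+0+0+0+0+0+0+0+0+0+0+0+0+0+0+0+0+0+0+0+0+0+0 mod 2 = 1
  c[7] = d·G[:,7] = (10011010110011101110001010)·(00001111111000000011111111) mod 2 = 0+0+0+0+1+0+1+0+1+1+0+0+0+0+0+0+0+0+1+0+0+0+1+0+1+0 mod 2 = 1
  c[8] = d·G[:,8] = (10011010110011101110001010)·(00001000000000000000000000) mod 2 = 0+0+0+0+1+0+0+0+0+0+0+0+0+0+0+0+0+0+0+0+0+0+0+0+0+0 mod 2 = 1
  c[9] = d·G[:,9] = (10011010110011101110001010)·(00000100000000000000000000) mod 2 = 0+0+0+0+0+0+0+0+0+0+0+0+0+0+0+0+0+0+0+0+0+0+0+0+0+0 mod 2 = 0
  c[10] = d·G[:,10] = (10011010110011101110001010)·(00000010000000000000000000) mod 2 = 0+0+0+0+0+0+1+0+0+0+0+0+0+0+0+0+0+0+0+0+0+0+0+0+0+0 mod 2 = 1
  c[11] = d·G[:,11] = (10011010110011101110001010)·(00000001000000000000000000) mod 2 = 0+0+0+0+0+0+0+0+0+0+0+0+0+0+0+0+0+0+0+0+0+0+0+0+0+0 mod 2 = 0
  c[12] = d·G[:,12] = (10011010110011101110001010)·(00000000100000000000000000) mod 2 = 0+0+0+0+0+0+0+0+1+0+0+0+0+0+0+0+0+0+0+0+0+0+0+0+0+0 mod 2 = 1
  c[13] = d·G[:,13] = (10011010110011101110001010)·(00000000010000000000000000) mod 2 = 0+0+0+0+0+0+0+0+0+1+0+0+0+0+0+0+0+0+0+0+0+0+0+0+0+0 mod 2 = 1
  c[14] = d·G[:,14] = (10011010110011101110001010)·(00000000001000000000000000) mod 2 = 0+0+0+0+0+0+0+0+0+0+0+0+0+0+0+0+0+0+0+0+0+0+0+0+0+0 mod 2 = 0
  c[15] = d·G[:,15] = (10011010110011101110001010)·(00000000000111111111111111) mod 2 = 0+0+0+0+0+0+0+0+0+0+0+0+1+1+1+0+1+1+1+0+0+0+1+0+1+0 mod 2 = 0
  c[16] = d·G[:,16] = (10011010110011101110001010)·(00000000000100000000000000) mod 2 = 0+0+0+0+0+0+0+0+0+0+0+0+0+0+0+0+0+0+0+0+0+0+0+0+0+0 mod 2 = 0
  c[17] = d·G[:,17] = (10011010110011101110001010)·(00000000000010000000000000) mod 2 = 0+0+0+0+0+0+0+0+0+0+0+0+1+0+0+0+0+0+0+0+0+0+0+0+0+0 mod 2 = 1
  c[18] = d·G[:,18] = (10011010110011101110001010)·(00000000000001000000000000) mod 2 = 0+0+0+0+0+0+0+0+0+0+0+0+0+1+0+0+0+0+0+0+0+0+0+0+0+0 mod 2 = 1
  c[19] = d·G[:,19] = (10011010110011101110001010)·(00000000000000100000000000) mod 2 = 0+0+0+0+0+0+0+0+0+0+0+0+0+0+1+0+0+0+0+0+0+0+0+0+0+0 mod 2 = 1
  c[20] = d·G[:,20] = (10011010110011101110001010)·(00000000000000010000000000) mod 2 = 0+0+0+0+0+0+0+0+0+0+0+0+0+0+0+0+0+0+0+0+0+0+0+0+0+0 mod 2 = 0
  c[21] = d·G[:,21] = (10011010110011101110001010)·(00000000000000001000000000) mod 2 = 0+0+0+0+0+0+0+0+0+0+0+0+0+0+0+0+1+0+0+0+0+0+0+0+0+0 mod 2 = 1
  c[22] = d·G[:,22] = (10011010110011101110001010)·(00000000000000000100000000) mod 2 = 0+0+0+0+0+0+0+0+0+0+0+0+0+0+0+0+0+1+0+0+0+0+0+0+0+0 mod 2 = 1
  c[23] = d·G[:,23] = (10011010110011101110001010)·(00000000000000000010000000) mod 2 = 0+0+0+0+0+0+0+0+0+0+0+0+0+0+0+0+0+0+1+0+0+0+0+0+0+0 mod 2 = 1
  c[24] = d·G[:,24] = (10011010110011101110001010)·(00000000000000000001000000) mod 2 = 0+0+0+0+0+0+0+0+0+0+0+0+0+0+0+0+0+0+0+0+0+0+0+0+0+0 mod 2 = 0
  c[25] = d·G[:,25] = (10011010110011101110001010)·(00000000000000000000100000) mod 2 = 0+0+0+0+0+0+0+0+0+0+0+0+0+0+0+0+0+0+0+0+0+0+0+0+0+0 mod 2 = 0
  c[26] = d·G[:,26] = (10011010110011101110001010)·(00000000000000000000010000) mod 2 = 0+0+0+0+0+0+0+0+0+0+0+0+0+0+0+0+0+0+0+0+0+0+0+0+0+0 mod 2 = 0
  c[27] = d·G[:,27] = (10011010110011101110001010)·(00000000000000000000001000) mod 2 = 0+0+0+0+0+0+0+0+0+0+0+0+0+0+0+0+0+0+0+0+0+0+1+0+0+0 mod 2 = 1
  c[28] = d·G[:,28] = (10011010110011101110001010)·(00000000000000000000000100) mod 2 = 0+0+0+0+0+0+0+0+0+0+0+0+0+0+0+0+0+0+0+0+0+0+0+0+0+0 mod 2 = 0
  c[29] = d·G[:,29] = (10011010110011101110001010)·(00000000000000000000000010) mod 2 = 0+0+0+0+0+0+0+0+0+0+0+0+0+0+0+0+0+0+0+0+0+0+0+0+1+0 mod 2 = 1
  c[30] = d·G[:,30] = (10011010110011101110001010)·(00000000000000000000000001) mod 2 = 0+0+0+0+0+0+0+0+0+0+0+0+0+0+0+0+0+0+0+0+0+0+0+0+0+0 mod 2 = 0
Codeword = 1110001110101100011101110001010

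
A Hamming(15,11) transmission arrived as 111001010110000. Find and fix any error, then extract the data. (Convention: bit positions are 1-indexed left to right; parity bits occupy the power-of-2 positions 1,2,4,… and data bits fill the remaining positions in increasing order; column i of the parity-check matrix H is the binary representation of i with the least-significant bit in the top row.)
Syndrome s = H · r^T (mod 2), r = 111001010110000:
  s[0] = (101010101010101)·(111001010110000) mod 2 = 1+0+1+0+0+0+0+0+0+0+1+0+0+0+0 mod 2 = 1
  s[1] = (011001100110011)·(111001010110000) mod 2 = 0+1+1+0+0+1+0+0+0+1+1+0+0+0+0 mod 2 = 1
  s[2] = (000111100001111)·(111001010110000) mod 2 = 0+0+0+0+0+1+0+0+0+0+0+0+0+0+0 mod 2 = 1
  s[3] = (000000011111111)·(111001010110000) mod 2 = 0+0+0+0+0+0+0+1+0+1+1+0+0+0+0 mod 2 = 1
Syndrome = 1111
Column 15 of H equals this syndrome → error at bit 15 (1-indexed).
Flip bit 15: 111001010110000 → 111001010110001
Extract data bits at positions {3,5,6,7,9,10,11,12,13,14,15}: 10100110001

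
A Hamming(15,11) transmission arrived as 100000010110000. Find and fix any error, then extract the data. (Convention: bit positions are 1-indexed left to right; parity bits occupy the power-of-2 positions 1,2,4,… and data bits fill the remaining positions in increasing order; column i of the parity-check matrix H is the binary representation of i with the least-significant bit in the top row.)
Syndrome s = H · r^T (mod 2), r = 100000010110000:
  s[0] = (101010101010101)·(100000010110000) mod 2 = 1+0+0+0+0+0+0+0+0+0+1+0+0+0+0 mod 2 = 0
  s[1] = (011001100110011)·(100000010110000) mod 2 = 0+0+0+0+0+0+0+0+0+1+1+0+0+0+0 mod 2 = 0
  s[2] = (000111100001111)·(100000010110000) mod 2 = 0+0+0+0+0+0+0+0+0+0+0+0+0+0+0 mod 2 = 0
  s[3] = (000000011111111)·(100000010110000) mod 2 = 0+0+0+0+0+0+0+1+0+1+1+0+0+0+0 mod 2 = 1
Syndrome = 0001
Column 8 of H equals this syndrome → error at bit 8 (1-indexed).
Flip bit 8: 100000010110000 → 100000000110000
Extract data bits at positions {3,5,6,7,9,10,11,12,13,14,15}: 00000110000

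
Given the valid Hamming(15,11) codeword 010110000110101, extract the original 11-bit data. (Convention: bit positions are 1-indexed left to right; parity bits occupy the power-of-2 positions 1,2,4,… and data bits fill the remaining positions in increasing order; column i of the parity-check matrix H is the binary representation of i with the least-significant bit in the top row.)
Parity bits occupy power-of-2 positions; data bits are at positions {3,5,6,7,9,10,11,12,13,14,15} (1-indexed).
Extract: c[3]=0 c[5]=1 c[6]=0 c[7]=0 c[9]=0 c[10]=1 c[11]=1 c[12]=0 c[13]=1 c[14]=0 c[15]=1
Data = 01000110101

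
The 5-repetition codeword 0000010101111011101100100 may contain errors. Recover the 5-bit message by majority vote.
Split into 5-bit blocks and majority-vote each:
  block 1 = 00000: 0 ones, 5 zeros → 0
  block 2 = 10101: 3 ones, 2 zeros → 1
  block 3 = 11101: 4 ones, 1 zeros → 1
  block 4 = 11011: 4 ones, 1 zeros → 1
  block 5 = 00100: 1 ones, 4 zeros → 0
Decoded = 01110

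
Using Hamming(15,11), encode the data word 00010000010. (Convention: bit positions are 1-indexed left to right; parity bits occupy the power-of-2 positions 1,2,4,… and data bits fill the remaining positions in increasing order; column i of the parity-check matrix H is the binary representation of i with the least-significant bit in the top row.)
Codeword c = d · G (mod 2), d = 00010000010:
  c[0] = d·G[:,0] = (00010000010)·(11011010101) mod 2 = 0+0+0+1+0+0+0+0+0+0+0 mod 2 = 1
  c[1] = d·G[:,1] = (00010000010)·(10110110011) mod 2 = 0+0+0+1+0+0+0+0+0+1+0 mod 2 = 0
  c[2] = d·G[:,2] = (00010000010)·(10000000000) mod 2 = 0+0+0+0+0+0+0+0+0+0+0 mod 2 = 0
  c[3] = d·G[:,3] = (00010000010)·(01110001111) mod 2 = 0+0+0+1+0+0+0+0+0+1+0 mod 2 = 0
  c[4] = d·G[:,4] = (00010000010)·(01000000000) mod 2 = 0+0+0+0+0+0+0+0+0+0+0 mod 2 = 0
  c[5] = d·G[:,5] = (00010000010)·(00100000000) mod 2 = 0+0+0+0+0+0+0+0+0+0+0 mod 2 = 0
  c[6] = d·G[:,6] = (00010000010)·(00010000000) mod 2 = 0+0+0+1+0+0+0+0+0+0+0 mod 2 = 1
  c[7] = d·G[:,7] = (00010000010)·(00001111111) mod 2 = 0+0+0+0+0+0+0+0+0+1+0 mod 2 = 1
  c[8] = d·G[:,8] = (00010000010)·(00001000000) mod 2 = 0+0+0+0+0+0+0+0+0+0+0 mod 2 = 0
  c[9] = d·G[:,9] = (00010000010)·(00000100000) mod 2 = 0+0+0+0+0+0+0+0+0+0+0 mod 2 = 0
  c[10] = d·G[:,10] = (00010000010)·(00000010000) mod 2 = 0+0+0+0+0+0+0+0+0+0+0 mod 2 = 0
  c[11] = d·G[:,11] = (00010000010)·(00000001000) mod 2 = 0+0+0+0+0+0+0+0+0+0+0 mod 2 = 0
  c[12] = d·G[:,12] = (00010000010)·(00000000100) mod 2 = 0+0+0+0+0+0+0+0+0+0+0 mod 2 = 0
  c[13] = d·G[:,13] = (00010000010)·(00000000010) mod 2 = 0+0+0+0+0+0+0+0+0+1+0 mod 2 = 1
  c[14] = d·G[:,14] = (00010000010)·(00000000001) mod 2 = 0+0+0+0+0+0+0+0+0+0+0 mod 2 = 0
Codeword = 100000110000010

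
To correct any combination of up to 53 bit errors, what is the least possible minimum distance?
Correcting t errors requires d_min ≥ 2t + 1 = 2·53 + 1 = 107.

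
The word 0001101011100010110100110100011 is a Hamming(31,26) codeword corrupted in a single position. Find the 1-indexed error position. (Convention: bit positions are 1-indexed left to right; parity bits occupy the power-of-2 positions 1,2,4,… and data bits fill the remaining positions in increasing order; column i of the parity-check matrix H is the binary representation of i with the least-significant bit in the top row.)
Syndrome s = H · r^T (mod 2), r = 0001101011100010110100110100011:
  s[0] = (1010101010101010101010101010101)·(0001101011100010110100110100011) mod 2 = 0+0+0+0+1+0+1+0+1+0+1+0+0+0+1+0+1+0+0+0+0+0+1+0+0+0+0+0+0+0+1 mod 2 = 0
  s[1] = (0110011001100110011001100110011)·(0001101011100010110100110100011) mod 2 = 0+0+0+0+0+0+1+0+0+1+1+0+0+0+1+0+0+1+0+0+0+0+1+0+0+1+0+0+0+1+1 mod 2 = 1
  s[2] = (0001111000011110000111100001111)·(0001101011100010110100110100011) mod 2 = 0+0+0+1+1+0+1+0+0+0+0+0+0+0+1+0+0+0+0+1+0+0+1+0+0+0+0+0+0+1+1 mod 2 = 0
  s[3] = (0000000111111110000000011111111)·(0001101011100010110100110100011) mod 2 = 0+0+0+0+0+0+0+0+1+1+1+0+0+0+1+0+0+0+0+0+0+0+0+1+0+1+0+0+0+1+1 mod 2 = 0
  s[4] = (0000000000000001111111111111111)·(0001101011100010110100110100011) mod 2 = 0+0+0+0+0+0+0+0+0+0+0+0+0+0+0+0+1+1+0+1+0+0+1+1+0+1+0+0+0+1+1 mod 2 = 0
Syndrome = 01000
Column i of H is the binary representation of i, so the syndrome is the binary index of the flipped bit.
Read s = 01000 with s[0] as LSB: 0·2^0 + 1·2^1 + 0·2^2 + 0·2^3 + 0·2^4 = 2.
Error is at bit position 2.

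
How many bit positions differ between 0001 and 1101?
XOR = 1100, count of 1s = 2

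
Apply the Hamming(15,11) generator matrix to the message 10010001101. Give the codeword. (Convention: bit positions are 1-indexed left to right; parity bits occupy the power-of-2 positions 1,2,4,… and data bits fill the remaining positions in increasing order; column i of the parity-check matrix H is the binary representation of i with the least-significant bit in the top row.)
Codeword c = d · G (mod 2), d = 10010001101:
  c[0] = d·G[:,0] = (10010001101)·(11011010101) mod 2 = 1+0+0+1+0+0+0+0+1+0+1 mod 2 = 0
  c[1] = d·G[:,1] = (10010001101)·(10110110011) mod 2 = 1+0+0+1+0+0+0+0+0+0+1 mod 2 = 1
  c[2] = d·G[:,2] = (10010001101)·(10000000000) mod 2 = 1+0+0+0+0+0+0+0+0+0+0 mod 2 = 1
  c[3] = d·G[:,3] = (10010001101)·(01110001111) mod 2 = 0+0+0+1+0+0+0+1+1+0+1 mod 2 = 0
  c[4] = d·G[:,4] = (10010001101)·(01000000000) mod 2 = 0+0+0+0+0+0+0+0+0+0+0 mod 2 = 0
  c[5] = d·G[:,5] = (10010001101)·(00100000000) mod 2 = 0+0+0+0+0+0+0+0+0+0+0 mod 2 = 0
  c[6] = d·G[:,6] = (10010001101)·(00010000000) mod 2 = 0+0+0+1+0+0+0+0+0+0+0 mod 2 = 1
  c[7] = d·G[:,7] = (10010001101)·(00001111111) mod 2 = 0+0+0+0+0+0+0+1+1+0+1 mod 2 = 1
  c[8] = d·G[:,8] = (10010001101)·(00001000000) mod 2 = 0+0+0+0+0+0+0+0+0+0+0 mod 2 = 0
  c[9] = d·G[:,9] = (10010001101)·(00000100000) mod 2 = 0+0+0+0+0+0+0+0+0+0+0 mod 2 = 0
  c[10] = d·G[:,10] = (10010001101)·(00000010000) mod 2 = 0+0+0+0+0+0+0+0+0+0+0 mod 2 = 0
  c[11] = d·G[:,11] = (10010001101)·(00000001000) mod 2 = 0+0+0+0+0+0+0+1+0+0+0 mod 2 = 1
  c[12] = d·G[:,12] = (10010001101)·(00000000100) mod 2 = 0+0+0+0+0+0+0+0+1+0+0 mod 2 = 1
  c[13] = d·G[:,13] = (10010001101)·(00000000010) mod 2 = 0+0+0+0+0+0+0+0+0+0+0 mod 2 = 0
  c[14] = d·G[:,14] = (10010001101)·(00000000001) mod 2 = 0+0+0+0+0+0+0+0+0+0+1 mod 2 = 1
Codeword = 011000110001101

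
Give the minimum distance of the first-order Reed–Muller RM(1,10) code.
d_min = 512 (RM(1,10) has length 1024 and minimum distance 2^(m−1) = 512).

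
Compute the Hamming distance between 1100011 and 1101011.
XOR = 0001000, count of 1s = 1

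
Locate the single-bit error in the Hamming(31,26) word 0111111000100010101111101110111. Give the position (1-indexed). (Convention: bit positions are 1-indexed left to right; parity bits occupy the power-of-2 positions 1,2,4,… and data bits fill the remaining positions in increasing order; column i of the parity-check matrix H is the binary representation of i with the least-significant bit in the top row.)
Syndrome s = H · r^T (mod 2), r = 0111111000100010101111101110111:
  s[0] = (1010101010101010101010101010101)·(0111111000100010101111101110111) mod 2 = 0+0+1+0+1+0+1+0+0+0+1+0+0+0+1+0+1+0+1+0+1+0+1+0+1+0+1+0+1+0+1 mod 2 = 1
  s[1] = (0110011001100110011001100110011)·(0111111000100010101111101110111) mod 2 = 0+1+1+0+0+1+1+0+0+0+1+0+0+0+1+0+0+0+1+0+0+1+1+0+0+1+1+0+0+1+1 mod 2 = 1
  s[2] = (0001111000011110000111100001111)·(0111111000100010101111101110111) mod 2 = 0+0+0+1+1+1+1+0+0+0+0+0+0+0+1+0+0+0+0+1+1+1+1+0+0+0+0+0+1+1+1 mod 2 = 0
  s[3] = (0000000111111110000000011111111)·(0111111000100010101111101110111) mod 2 = 0+0+0+0+0+0+0+0+0+0+1+0+0+0+1+0+0+0+0+0+0+0+0+0+1+1+1+0+1+1+1 mod 2 = 0
  s[4] = (0000000000000001111111111111111)·(0111111000100010101111101110111) mod 2 = 0+0+0+0+0+0+0+0+0+0+0+0+0+0+0+0+1+0+1+1+1+1+1+0+1+1+1+0+1+1+1 mod 2 = 0
Syndrome = 11000
Column i of H is the binary representation of i, so the syndrome is the binary index of the flipped bit.
Read s = 11000 with s[0] as LSB: 1·2^0 + 1·2^1 + 0·2^2 + 0·2^3 + 0·2^4 = 3.
Error is at bit position 3.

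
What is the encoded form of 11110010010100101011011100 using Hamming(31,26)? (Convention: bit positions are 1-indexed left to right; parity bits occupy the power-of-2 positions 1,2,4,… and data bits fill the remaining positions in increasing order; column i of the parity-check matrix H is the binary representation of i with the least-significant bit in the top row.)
Codeword c = d · G (mod 2), d = 11110010010100101011011100:
  c[0] = d·G[:,0] = (11110010010100101011011100)·(11011010101101010101010101) mod 2 = 1+1+0+1+0+0+1+0+0+0+0+1+0+0+0+0+0+0+0+1+0+1+0+1+0+0 mod 2 = 0
  c[1] = d·G[:,1] = (11110010010100101011011100)·(10110110011011001100110011) mod 2 = 1+0+1+1+0+0+1+0+0+1+0+0+0+0+0+0+1+0+0+0+0+1+0+0+0+0 mod 2 = 1
  c[2] = d·G[:,2] = (11110010010100101011011100)·(10000000000000000000000000) mod 2 = 1+0+0+0+0+0+0+0+0+0+0+0+0+0+0+0+0+0+0+0+0+0+0+0+0+0 mod 2 = 1
  c[3] = d·G[:,3] = (11110010010100101011011100)·(01110001111000111100001111) mod 2 = 0+1+1+1+0+0+0+0+0+1+0+0+0+0+1+0+1+0+0+0+0+0+1+1+0+0 mod 2 = 0
  c[4] = d·G[:,4] = (11110010010100101011011100)·(01000000000000000000000000) mod 2 = 0+1+0+0+0+0+0+0+0+0+0+0+0+0+0+0+0+0+0+0+0+0+0+0+0+0 mod 2 = 1
  c[5] = d·G[:,5] = (11110010010100101011011100)·(00100000000000000000000000) mod 2 = 0+0+1+0+0+0+0+0+0+0+0+0+0+0+0+0+0+0+0+0+0+0+0+0+0+0 mod 2 = 1
  c[6] = d·G[:,6] = (11110010010100101011011100)·(00010000000000000000000000) mod 2 = 0+0+0+1+0+0+0+0+0+0+0+0+0+0+0+0+0+0+0+0+0+0+0+0+0+0 mod 2 = 1
  c[7] = d·G[:,7] = (11110010010100101011011100)·(00001111111000000011111111) mod 2 = 0+0+0+0+0+0+1+0+0+1+0+0+0+0+0+0+0+0+1+1+0+1+1+1+0+0 mod 2 = 1
  c[8] = d·G[:,8] = (11110010010100101011011100)·(00001000000000000000000000) mod 2 = 0+0+0+0+0+0+0+0+0+0+0+0+0+0+0+0+0+0+0+0+0+0+0+0+0+0 mod 2 = 0
  c[9] = d·G[:,9] = (11110010010100101011011100)·(00000100000000000000000000) mod 2 = 0+0+0+0+0+0+0+0+0+0+0+0+0+0+0+0+0+0+0+0+0+0+0+0+0+0 mod 2 = 0
  c[10] = d·G[:,10] = (11110010010100101011011100)·(00000010000000000000000000) mod 2 = 0+0+0+0+0+0+1+0+0+0+0+0+0+0+0+0+0+0+0+0+0+0+0+0+0+0 mod 2 = 1
  c[11] = d·G[:,11] = (11110010010100101011011100)·(00000001000000000000000000) mod 2 = 0+0+0+0+0+0+0+0+0+0+0+0+0+0+0+0+0+0+0+0+0+0+0+0+0+0 mod 2 = 0
  c[12] = d·G[:,12] = (11110010010100101011011100)·(00000000100000000000000000) mod 2 = 0+0+0+0+0+0+0+0+0+0+0+0+0+0+0+0+0+0+0+0+0+0+0+0+0+0 mod 2 = 0
  c[13] = d·G[:,13] = (11110010010100101011011100)·(00000000010000000000000000) mod 2 = 0+0+0+0+0+0+0+0+0+1+0+0+0+0+0+0+0+0+0+0+0+0+0+0+0+0 mod 2 = 1
  c[14] = d·G[:,14] = (11110010010100101011011100)·(00000000001000000000000000) mod 2 = 0+0+0+0+0+0+0+0+0+0+0+0+0+0+0+0+0+0+0+0+0+0+0+0+0+0 mod 2 = 0
  c[15] = d·G[:,15] = (11110010010100101011011100)·(00000000000111111111111111) mod 2 = 0+0+0+0+0+0+0+0+0+0+0+1+0+0+1+0+1+0+1+1+0+1+1+1+0+0 mod 2 = 0
  c[16] = d·G[:,16] = (11110010010100101011011100)·(00000000000100000000000000) mod 2 = 0+0+0+0+0+0+0+0+0+0+0+1+0+0+0+0+0+0+0+0+0+0+0+0+0+0 mod 2 = 1
  c[17] = d·G[:,17] = (11110010010100101011011100)·(00000000000010000000000000) mod 2 = 0+0+0+0+0+0+0+0+0+0+0+0+0+0+0+0+0+0+0+0+0+0+0+0+0+0 mod 2 = 0
  c[18] = d·G[:,18] = (11110010010100101011011100)·(00000000000001000000000000) mod 2 = 0+0+0+0+0+0+0+0+0+0+0+0+0+0+0+0+0+0+0+0+0+0+0+0+0+0 mod 2 = 0
  c[19] = d·G[:,19] = (11110010010100101011011100)·(00000000000000100000000000) mod 2 = 0+0+0+0+0+0+0+0+0+0+0+0+0+0+1+0+0+0+0+0+0+0+0+0+0+0 mod 2 = 1
  c[20] = d·G[:,20] = (11110010010100101011011100)·(00000000000000010000000000) mod 2 = 0+0+0+0+0+0+0+0+0+0+0+0+0+0+0+0+0+0+0+0+0+0+0+0+0+0 mod 2 = 0
  c[21] = d·G[:,21] = (11110010010100101011011100)·(00000000000000001000000000) mod 2 = 0+0+0+0+0+0+0+0+0+0+0+0+0+0+0+0+1+0+0+0+0+0+0+0+0+0 mod 2 = 1
  c[22] = d·G[:,22] = (11110010010100101011011100)·(00000000000000000100000000) mod 2 = 0+0+0+0+0+0+0+0+0+0+0+0+0+0+0+0+0+0+0+0+0+0+0+0+0+0 mod 2 = 0
  c[23] = d·G[:,23] = (11110010010100101011011100)·(00000000000000000010000000) mod 2 = 0+0+0+0+0+0+0+0+0+0+0+0+0+0+0+0+0+0+1+0+0+0+0+0+0+0 mod 2 = 1
  c[24] = d·G[:,24] = (11110010010100101011011100)·(00000000000000000001000000) mod 2 = 0+0+0+0+0+0+0+0+0+0+0+0+0+0+0+0+0+0+0+1+0+0+0+0+0+0 mod 2 = 1
  c[25] = d·G[:,25] = (11110010010100101011011100)·(00000000000000000000100000) mod 2 = 0+0+0+0+0+0+0+0+0+0+0+0+0+0+0+0+0+0+0+0+0+0+0+0+0+0 mod 2 = 0
  c[26] = d·G[:,26] = (11110010010100101011011100)·(00000000000000000000010000) mod 2 = 0+0+0+0+0+0+0+0+0+0+0+0+0+0+0+0+0+0+0+0+0+1+0+0+0+0 mod 2 = 1
  c[27] = d·G[:,27] = (11110010010100101011011100)·(00000000000000000000001000) mod 2 = 0+0+0+0+0+0+0+0+0+0+0+0+0+0+0+0+0+0+0+0+0+0+1+0+0+0 mod 2 = 1
  c[28] = d·G[:,28] = (11110010010100101011011100)·(00000000000000000000000100) mod 2 = 0+0+0+0+0+0+0+0+0+0+0+0+0+0+0+0+0+0+0+0+0+0+0+1+0+0 mod 2 = 1
  c[29] = d·G[:,29] = (11110010010100101011011100)·(00000000000000000000000010) mod 2 = 0+0+0+0+0+0+0+0+0+0+0+0+0+0+0+0+0+0+0+0+0+0+0+0+0+0 mod 2 = 0
  c[30] = d·G[:,30] = (11110010010100101011011100)·(00000000000000000000000001) mod 2 = 0+0+0+0+0+0+0+0+0+0+0+0+0+0+0+0+0+0+0+0+0+0+0+0+0+0 mod 2 = 0
Codeword = 0110111100100100100101011011100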